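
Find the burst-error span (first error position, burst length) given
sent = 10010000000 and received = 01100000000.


XOR: 11110000000

Burst at position 0, length 4


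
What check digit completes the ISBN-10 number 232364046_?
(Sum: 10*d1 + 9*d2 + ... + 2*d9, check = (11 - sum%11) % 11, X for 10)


Weighted sum: 164
164 mod 11 = 10

Check digit: 1


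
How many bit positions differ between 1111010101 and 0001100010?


XOR: 1110110111
Count of 1s: 8

8


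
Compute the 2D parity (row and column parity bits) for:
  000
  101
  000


Row parities: 000
Column parities: 101

Row P: 000, Col P: 101, Corner: 0


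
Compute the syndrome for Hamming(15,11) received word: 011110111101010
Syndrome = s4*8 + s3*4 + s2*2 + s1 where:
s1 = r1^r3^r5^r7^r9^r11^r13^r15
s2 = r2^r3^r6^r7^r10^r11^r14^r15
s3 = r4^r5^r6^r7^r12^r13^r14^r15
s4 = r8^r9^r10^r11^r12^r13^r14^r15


s1=0, s2=1, s3=1, s4=1

Syndrome = 14 (error at position 14)


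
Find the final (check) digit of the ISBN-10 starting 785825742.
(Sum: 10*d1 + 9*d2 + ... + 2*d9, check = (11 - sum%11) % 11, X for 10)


Weighted sum: 319
319 mod 11 = 0

Check digit: 0


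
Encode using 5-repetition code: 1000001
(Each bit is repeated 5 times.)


Each bit -> 5 copies

11111000000000000000000000000011111


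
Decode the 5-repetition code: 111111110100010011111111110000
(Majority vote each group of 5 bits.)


Groups: 11111, 11101, 00010, 01111, 11111, 10000
Majority votes: 110110

110110


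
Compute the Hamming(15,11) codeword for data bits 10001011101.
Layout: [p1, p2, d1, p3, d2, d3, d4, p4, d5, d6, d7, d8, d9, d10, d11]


Parity bits: p1=1, p2=1, p3=1, p4=1

111100011011101


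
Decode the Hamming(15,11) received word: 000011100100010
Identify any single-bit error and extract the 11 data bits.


Syndrome = 0: no error detected

Data: 01110100010 (no errors)


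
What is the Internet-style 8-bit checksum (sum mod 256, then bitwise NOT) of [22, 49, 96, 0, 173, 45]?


Sum = 385 mod 256 = 129
Complement = 126

126


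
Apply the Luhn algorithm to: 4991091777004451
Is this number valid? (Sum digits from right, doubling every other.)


Luhn sum = 71
71 mod 10 = 1

Invalid (Luhn sum mod 10 = 1)


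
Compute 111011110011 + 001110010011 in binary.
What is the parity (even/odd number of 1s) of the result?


111011110011 = 3827
001110010011 = 915
Sum = 4742 = 1001010000110
1s count = 5

odd parity (5 ones in 1001010000110)


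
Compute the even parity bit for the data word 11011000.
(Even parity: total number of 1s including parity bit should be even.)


Number of 1s in data: 4
Parity bit: 0

0


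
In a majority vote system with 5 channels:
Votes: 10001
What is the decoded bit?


Ones: 2 out of 5
Threshold: 3

0 (2/5 voted 1)


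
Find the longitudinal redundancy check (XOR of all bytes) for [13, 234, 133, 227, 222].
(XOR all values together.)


XOR chain: 13 ^ 234 ^ 133 ^ 227 ^ 222 = 95

95


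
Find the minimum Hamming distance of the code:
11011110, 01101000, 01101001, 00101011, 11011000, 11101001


Comparing all pairs, minimum distance: 1
Can detect 0 errors, correct 0 errors

1


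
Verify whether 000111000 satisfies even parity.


Number of 1s: 3

No, parity error (3 ones)


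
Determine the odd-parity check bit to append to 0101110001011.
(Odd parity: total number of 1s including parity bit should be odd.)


Number of 1s in data: 7
Parity bit: 0

0


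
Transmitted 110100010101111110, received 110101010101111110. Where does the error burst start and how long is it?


XOR: 000001000000000000

Burst at position 5, length 1


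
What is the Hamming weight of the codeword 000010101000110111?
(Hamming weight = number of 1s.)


Counting 1s in 000010101000110111

8


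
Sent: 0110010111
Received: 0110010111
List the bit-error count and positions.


XOR: 0000000000

0 errors (received matches sent)


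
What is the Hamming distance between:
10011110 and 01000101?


XOR: 11011011
Count of 1s: 6

6


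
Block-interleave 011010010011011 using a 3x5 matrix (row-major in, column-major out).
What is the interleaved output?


Matrix:
  01101
  00100
  11011
Read columns: 001101110001101

001101110001101


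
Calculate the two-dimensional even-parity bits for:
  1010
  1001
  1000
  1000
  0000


Row parities: 00110
Column parities: 0011

Row P: 00110, Col P: 0011, Corner: 0


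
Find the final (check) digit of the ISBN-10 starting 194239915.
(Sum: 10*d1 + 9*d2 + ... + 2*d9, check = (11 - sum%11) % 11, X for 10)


Weighted sum: 249
249 mod 11 = 7

Check digit: 4


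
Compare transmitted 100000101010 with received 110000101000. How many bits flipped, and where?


XOR: 010000000010

2 error(s) at position(s): 1, 10


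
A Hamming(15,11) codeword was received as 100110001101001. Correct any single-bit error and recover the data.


Syndrome = 0: no error detected

Data: 01001101001 (no errors)


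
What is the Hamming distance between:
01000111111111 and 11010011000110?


XOR: 10010100111001
Count of 1s: 7

7


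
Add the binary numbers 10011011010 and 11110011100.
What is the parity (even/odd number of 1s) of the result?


10011011010 = 1242
11110011100 = 1948
Sum = 3190 = 110001110110
1s count = 7

odd parity (7 ones in 110001110110)


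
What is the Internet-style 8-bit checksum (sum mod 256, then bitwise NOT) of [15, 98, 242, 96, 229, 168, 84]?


Sum = 932 mod 256 = 164
Complement = 91

91


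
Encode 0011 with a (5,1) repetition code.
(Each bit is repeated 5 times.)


Each bit -> 5 copies

00000000001111111111


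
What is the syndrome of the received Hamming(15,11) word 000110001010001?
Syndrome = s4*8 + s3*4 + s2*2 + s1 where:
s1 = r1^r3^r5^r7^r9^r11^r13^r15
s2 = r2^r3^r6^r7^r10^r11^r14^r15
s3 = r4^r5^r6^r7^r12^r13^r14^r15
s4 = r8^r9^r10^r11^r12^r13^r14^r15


s1=0, s2=0, s3=1, s4=1

Syndrome = 12 (error at position 12)


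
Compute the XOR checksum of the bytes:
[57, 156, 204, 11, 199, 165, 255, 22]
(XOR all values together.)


XOR chain: 57 ^ 156 ^ 204 ^ 11 ^ 199 ^ 165 ^ 255 ^ 22 = 233

233


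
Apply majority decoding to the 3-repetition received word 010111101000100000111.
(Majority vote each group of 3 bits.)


Groups: 010, 111, 101, 000, 100, 000, 111
Majority votes: 0110001

0110001


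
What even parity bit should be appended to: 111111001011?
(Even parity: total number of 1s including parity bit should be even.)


Number of 1s in data: 9
Parity bit: 1

1


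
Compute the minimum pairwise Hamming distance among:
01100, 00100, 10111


Comparing all pairs, minimum distance: 1
Can detect 0 errors, correct 0 errors

1


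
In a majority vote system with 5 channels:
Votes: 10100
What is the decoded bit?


Ones: 2 out of 5
Threshold: 3

0 (2/5 voted 1)


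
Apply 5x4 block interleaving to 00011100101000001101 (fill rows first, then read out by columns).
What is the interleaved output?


Matrix:
  0001
  1100
  1010
  0000
  1101
Read columns: 01101010010010010001

01101010010010010001


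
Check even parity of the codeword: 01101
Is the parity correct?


Number of 1s: 3

No, parity error (3 ones)


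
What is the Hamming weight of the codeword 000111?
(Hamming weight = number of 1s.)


Counting 1s in 000111

3


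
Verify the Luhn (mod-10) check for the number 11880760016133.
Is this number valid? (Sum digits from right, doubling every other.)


Luhn sum = 42
42 mod 10 = 2

Invalid (Luhn sum mod 10 = 2)


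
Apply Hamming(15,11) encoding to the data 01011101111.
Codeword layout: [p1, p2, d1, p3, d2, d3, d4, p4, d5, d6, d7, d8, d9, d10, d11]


Parity bits: p1=1, p2=0, p3=0, p4=0

100010101101111


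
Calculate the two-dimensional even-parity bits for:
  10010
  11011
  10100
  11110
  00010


Row parities: 00001
Column parities: 00001

Row P: 00001, Col P: 00001, Corner: 1


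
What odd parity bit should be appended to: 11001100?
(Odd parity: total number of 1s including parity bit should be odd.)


Number of 1s in data: 4
Parity bit: 1

1


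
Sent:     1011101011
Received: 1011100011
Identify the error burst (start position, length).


XOR: 0000001000

Burst at position 6, length 1


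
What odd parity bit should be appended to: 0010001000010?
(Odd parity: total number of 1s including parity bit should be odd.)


Number of 1s in data: 3
Parity bit: 0

0


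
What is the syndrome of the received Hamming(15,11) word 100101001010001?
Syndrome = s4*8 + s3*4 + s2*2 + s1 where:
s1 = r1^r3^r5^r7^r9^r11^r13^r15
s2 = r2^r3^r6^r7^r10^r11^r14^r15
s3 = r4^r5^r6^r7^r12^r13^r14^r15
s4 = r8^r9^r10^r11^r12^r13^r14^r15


s1=0, s2=1, s3=1, s4=1

Syndrome = 14 (error at position 14)


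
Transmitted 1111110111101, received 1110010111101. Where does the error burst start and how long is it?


XOR: 0001100000000

Burst at position 3, length 2


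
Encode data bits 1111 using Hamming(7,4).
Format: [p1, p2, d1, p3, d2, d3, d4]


Parity bits: p1=1, p2=1, p3=1

1111111


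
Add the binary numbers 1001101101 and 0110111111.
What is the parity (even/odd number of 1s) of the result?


1001101101 = 621
0110111111 = 447
Sum = 1068 = 10000101100
1s count = 4

even parity (4 ones in 10000101100)


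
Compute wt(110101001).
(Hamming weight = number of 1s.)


Counting 1s in 110101001

5


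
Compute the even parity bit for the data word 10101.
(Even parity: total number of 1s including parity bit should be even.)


Number of 1s in data: 3
Parity bit: 1

1


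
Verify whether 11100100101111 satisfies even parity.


Number of 1s: 9

No, parity error (9 ones)


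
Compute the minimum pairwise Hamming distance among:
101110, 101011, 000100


Comparing all pairs, minimum distance: 2
Can detect 1 errors, correct 0 errors

2


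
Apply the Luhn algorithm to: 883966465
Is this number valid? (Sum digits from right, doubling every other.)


Luhn sum = 48
48 mod 10 = 8

Invalid (Luhn sum mod 10 = 8)


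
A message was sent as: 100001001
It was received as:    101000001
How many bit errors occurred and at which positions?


XOR: 001001000

2 error(s) at position(s): 2, 5


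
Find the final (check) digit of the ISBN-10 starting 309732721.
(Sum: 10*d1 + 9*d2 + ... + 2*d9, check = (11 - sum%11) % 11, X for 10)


Weighted sum: 215
215 mod 11 = 6

Check digit: 5


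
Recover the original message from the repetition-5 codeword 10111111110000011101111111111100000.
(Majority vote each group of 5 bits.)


Groups: 10111, 11111, 00000, 11101, 11111, 11111, 00000
Majority votes: 1101110

1101110


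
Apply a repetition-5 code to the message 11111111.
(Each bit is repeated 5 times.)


Each bit -> 5 copies

1111111111111111111111111111111111111111


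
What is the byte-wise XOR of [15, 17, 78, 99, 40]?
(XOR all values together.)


XOR chain: 15 ^ 17 ^ 78 ^ 99 ^ 40 = 27

27


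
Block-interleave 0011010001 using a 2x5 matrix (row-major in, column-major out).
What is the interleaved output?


Matrix:
  00110
  10001
Read columns: 0100101001

0100101001


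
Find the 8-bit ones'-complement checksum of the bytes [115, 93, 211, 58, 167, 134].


Sum = 778 mod 256 = 10
Complement = 245

245


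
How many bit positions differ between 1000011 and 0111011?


XOR: 1111000
Count of 1s: 4

4


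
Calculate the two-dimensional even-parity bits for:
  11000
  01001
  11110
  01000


Row parities: 0001
Column parities: 00111

Row P: 0001, Col P: 00111, Corner: 1


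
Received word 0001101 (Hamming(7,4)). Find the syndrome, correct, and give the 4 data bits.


Syndrome = 6: error at position 6

Data: 0111 (corrected bit 6)


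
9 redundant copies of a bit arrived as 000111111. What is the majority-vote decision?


Ones: 6 out of 9
Threshold: 5

1 (6/9 voted 1)


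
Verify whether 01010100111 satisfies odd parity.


Number of 1s: 6

No, parity error (6 ones)


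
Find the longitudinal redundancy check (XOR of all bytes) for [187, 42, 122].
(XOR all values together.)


XOR chain: 187 ^ 42 ^ 122 = 235

235


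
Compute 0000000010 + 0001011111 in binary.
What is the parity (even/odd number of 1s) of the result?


0000000010 = 2
0001011111 = 95
Sum = 97 = 1100001
1s count = 3

odd parity (3 ones in 1100001)


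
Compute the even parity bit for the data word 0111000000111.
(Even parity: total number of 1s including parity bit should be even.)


Number of 1s in data: 6
Parity bit: 0

0


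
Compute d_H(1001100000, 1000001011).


XOR: 0001101011
Count of 1s: 5

5


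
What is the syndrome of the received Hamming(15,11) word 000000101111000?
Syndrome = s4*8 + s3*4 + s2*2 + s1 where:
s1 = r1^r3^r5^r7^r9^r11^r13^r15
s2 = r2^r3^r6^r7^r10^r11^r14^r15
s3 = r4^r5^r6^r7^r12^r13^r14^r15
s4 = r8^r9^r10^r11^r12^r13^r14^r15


s1=1, s2=1, s3=0, s4=0

Syndrome = 3 (error at position 3)


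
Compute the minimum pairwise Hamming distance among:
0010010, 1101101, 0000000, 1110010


Comparing all pairs, minimum distance: 2
Can detect 1 errors, correct 0 errors

2


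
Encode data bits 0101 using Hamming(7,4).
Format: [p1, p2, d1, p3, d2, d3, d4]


Parity bits: p1=0, p2=1, p3=0

0100101


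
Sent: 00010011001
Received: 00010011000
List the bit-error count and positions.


XOR: 00000000001

1 error(s) at position(s): 10


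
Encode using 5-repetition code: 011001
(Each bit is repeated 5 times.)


Each bit -> 5 copies

000001111111111000000000011111


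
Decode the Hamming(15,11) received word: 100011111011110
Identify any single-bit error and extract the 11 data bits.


Syndrome = 0: no error detected

Data: 01111011110 (no errors)


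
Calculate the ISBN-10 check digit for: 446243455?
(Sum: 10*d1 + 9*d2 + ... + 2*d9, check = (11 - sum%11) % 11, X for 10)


Weighted sum: 218
218 mod 11 = 9

Check digit: 2


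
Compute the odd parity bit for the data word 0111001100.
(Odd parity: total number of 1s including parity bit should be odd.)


Number of 1s in data: 5
Parity bit: 0

0


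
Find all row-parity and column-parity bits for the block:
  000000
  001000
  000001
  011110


Row parities: 0110
Column parities: 010111

Row P: 0110, Col P: 010111, Corner: 0


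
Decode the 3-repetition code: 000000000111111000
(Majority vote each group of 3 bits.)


Groups: 000, 000, 000, 111, 111, 000
Majority votes: 000110

000110


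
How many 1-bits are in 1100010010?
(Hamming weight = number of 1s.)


Counting 1s in 1100010010

4


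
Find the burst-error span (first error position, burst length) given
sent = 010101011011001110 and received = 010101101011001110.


XOR: 000000110000000000

Burst at position 6, length 2


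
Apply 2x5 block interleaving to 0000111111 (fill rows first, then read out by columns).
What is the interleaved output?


Matrix:
  00001
  11111
Read columns: 0101010111

0101010111


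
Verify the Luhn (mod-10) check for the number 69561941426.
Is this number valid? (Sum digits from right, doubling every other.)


Luhn sum = 53
53 mod 10 = 3

Invalid (Luhn sum mod 10 = 3)


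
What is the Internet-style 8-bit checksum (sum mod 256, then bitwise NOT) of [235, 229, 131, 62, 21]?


Sum = 678 mod 256 = 166
Complement = 89

89


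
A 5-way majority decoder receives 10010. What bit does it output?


Ones: 2 out of 5
Threshold: 3

0 (2/5 voted 1)


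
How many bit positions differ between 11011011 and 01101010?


XOR: 10110001
Count of 1s: 4

4


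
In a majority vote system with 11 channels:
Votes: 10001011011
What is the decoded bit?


Ones: 6 out of 11
Threshold: 6

1 (6/11 voted 1)


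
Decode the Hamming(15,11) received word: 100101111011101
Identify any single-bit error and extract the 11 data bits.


Syndrome = 0: no error detected

Data: 00111011101 (no errors)


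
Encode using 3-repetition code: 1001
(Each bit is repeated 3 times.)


Each bit -> 3 copies

111000000111


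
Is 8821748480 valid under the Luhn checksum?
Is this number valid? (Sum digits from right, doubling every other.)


Luhn sum = 47
47 mod 10 = 7

Invalid (Luhn sum mod 10 = 7)


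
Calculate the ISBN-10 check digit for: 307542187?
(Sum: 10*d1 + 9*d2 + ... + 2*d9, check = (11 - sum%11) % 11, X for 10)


Weighted sum: 197
197 mod 11 = 10

Check digit: 1


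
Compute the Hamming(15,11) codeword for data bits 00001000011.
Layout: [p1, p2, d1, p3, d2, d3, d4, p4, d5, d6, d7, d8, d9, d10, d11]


Parity bits: p1=0, p2=0, p3=0, p4=1

000000011000011


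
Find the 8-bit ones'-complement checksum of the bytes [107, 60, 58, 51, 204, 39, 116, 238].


Sum = 873 mod 256 = 105
Complement = 150

150


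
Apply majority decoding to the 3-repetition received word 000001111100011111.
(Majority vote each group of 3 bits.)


Groups: 000, 001, 111, 100, 011, 111
Majority votes: 001011

001011


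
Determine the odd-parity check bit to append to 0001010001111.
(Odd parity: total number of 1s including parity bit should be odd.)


Number of 1s in data: 6
Parity bit: 1

1


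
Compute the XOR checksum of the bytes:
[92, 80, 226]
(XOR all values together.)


XOR chain: 92 ^ 80 ^ 226 = 238

238


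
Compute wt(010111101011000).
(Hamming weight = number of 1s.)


Counting 1s in 010111101011000

8


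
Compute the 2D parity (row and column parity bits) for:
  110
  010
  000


Row parities: 010
Column parities: 100

Row P: 010, Col P: 100, Corner: 1


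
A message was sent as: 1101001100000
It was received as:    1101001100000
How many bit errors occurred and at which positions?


XOR: 0000000000000

0 errors (received matches sent)


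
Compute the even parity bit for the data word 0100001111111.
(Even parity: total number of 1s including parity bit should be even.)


Number of 1s in data: 8
Parity bit: 0

0


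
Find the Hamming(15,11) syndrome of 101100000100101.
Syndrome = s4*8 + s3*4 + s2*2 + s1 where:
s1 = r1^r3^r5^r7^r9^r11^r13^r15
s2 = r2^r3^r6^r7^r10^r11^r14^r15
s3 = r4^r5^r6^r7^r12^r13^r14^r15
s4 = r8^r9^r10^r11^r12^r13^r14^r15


s1=0, s2=1, s3=1, s4=1

Syndrome = 14 (error at position 14)


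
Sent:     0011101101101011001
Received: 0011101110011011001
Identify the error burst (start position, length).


XOR: 0000000011110000000

Burst at position 8, length 4


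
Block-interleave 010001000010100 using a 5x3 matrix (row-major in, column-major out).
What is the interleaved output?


Matrix:
  010
  001
  000
  010
  100
Read columns: 000011001001000

000011001001000


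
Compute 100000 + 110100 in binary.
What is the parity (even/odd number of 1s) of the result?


100000 = 32
110100 = 52
Sum = 84 = 1010100
1s count = 3

odd parity (3 ones in 1010100)


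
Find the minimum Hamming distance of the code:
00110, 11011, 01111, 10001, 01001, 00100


Comparing all pairs, minimum distance: 1
Can detect 0 errors, correct 0 errors

1


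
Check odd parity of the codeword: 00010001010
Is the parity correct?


Number of 1s: 3

Yes, parity is correct (3 ones)


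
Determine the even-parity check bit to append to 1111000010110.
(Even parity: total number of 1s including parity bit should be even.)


Number of 1s in data: 7
Parity bit: 1

1


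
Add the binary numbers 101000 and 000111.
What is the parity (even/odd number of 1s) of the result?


101000 = 40
000111 = 7
Sum = 47 = 101111
1s count = 5

odd parity (5 ones in 101111)


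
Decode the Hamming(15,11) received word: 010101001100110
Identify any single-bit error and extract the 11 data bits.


Syndrome = 0: no error detected

Data: 00101100110 (no errors)


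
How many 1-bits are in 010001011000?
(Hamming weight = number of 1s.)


Counting 1s in 010001011000

4


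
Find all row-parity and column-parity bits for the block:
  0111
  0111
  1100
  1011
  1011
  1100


Row parities: 110110
Column parities: 0000

Row P: 110110, Col P: 0000, Corner: 0


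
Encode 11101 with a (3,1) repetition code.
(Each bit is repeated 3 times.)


Each bit -> 3 copies

111111111000111


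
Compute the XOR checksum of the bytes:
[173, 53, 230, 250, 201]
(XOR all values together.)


XOR chain: 173 ^ 53 ^ 230 ^ 250 ^ 201 = 77

77


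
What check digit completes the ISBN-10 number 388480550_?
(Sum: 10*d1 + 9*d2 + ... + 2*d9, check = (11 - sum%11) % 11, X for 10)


Weighted sum: 277
277 mod 11 = 2

Check digit: 9


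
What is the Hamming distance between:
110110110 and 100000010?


XOR: 010110100
Count of 1s: 4

4


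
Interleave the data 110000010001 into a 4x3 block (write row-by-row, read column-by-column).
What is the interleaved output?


Matrix:
  110
  000
  010
  001
Read columns: 100010100001

100010100001


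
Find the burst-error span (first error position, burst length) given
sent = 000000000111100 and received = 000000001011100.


XOR: 000000001100000

Burst at position 8, length 2


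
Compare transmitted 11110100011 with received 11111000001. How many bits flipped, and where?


XOR: 00001100010

3 error(s) at position(s): 4, 5, 9


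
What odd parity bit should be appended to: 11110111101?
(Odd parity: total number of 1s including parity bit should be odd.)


Number of 1s in data: 9
Parity bit: 0

0


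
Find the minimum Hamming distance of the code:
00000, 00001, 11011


Comparing all pairs, minimum distance: 1
Can detect 0 errors, correct 0 errors

1


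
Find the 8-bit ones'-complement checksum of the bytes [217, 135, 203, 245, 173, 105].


Sum = 1078 mod 256 = 54
Complement = 201

201


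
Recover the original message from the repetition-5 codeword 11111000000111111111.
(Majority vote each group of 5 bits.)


Groups: 11111, 00000, 01111, 11111
Majority votes: 1011

1011


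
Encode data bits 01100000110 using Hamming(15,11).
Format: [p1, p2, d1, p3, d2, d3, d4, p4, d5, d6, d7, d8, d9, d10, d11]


Parity bits: p1=0, p2=0, p3=0, p4=0

000011000000110


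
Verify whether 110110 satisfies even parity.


Number of 1s: 4

Yes, parity is correct (4 ones)


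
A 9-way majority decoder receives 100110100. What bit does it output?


Ones: 4 out of 9
Threshold: 5

0 (4/9 voted 1)


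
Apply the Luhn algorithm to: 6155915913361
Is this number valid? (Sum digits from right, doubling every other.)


Luhn sum = 53
53 mod 10 = 3

Invalid (Luhn sum mod 10 = 3)


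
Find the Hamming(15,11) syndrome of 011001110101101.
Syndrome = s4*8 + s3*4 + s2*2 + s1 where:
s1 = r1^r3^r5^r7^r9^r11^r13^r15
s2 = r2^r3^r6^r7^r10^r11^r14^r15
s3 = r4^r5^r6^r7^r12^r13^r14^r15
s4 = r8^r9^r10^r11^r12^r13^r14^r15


s1=0, s2=0, s3=1, s4=1

Syndrome = 12 (error at position 12)


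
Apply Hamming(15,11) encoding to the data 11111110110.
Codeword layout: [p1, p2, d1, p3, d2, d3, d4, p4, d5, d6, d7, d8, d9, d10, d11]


Parity bits: p1=0, p2=0, p3=1, p4=1

001111111110110


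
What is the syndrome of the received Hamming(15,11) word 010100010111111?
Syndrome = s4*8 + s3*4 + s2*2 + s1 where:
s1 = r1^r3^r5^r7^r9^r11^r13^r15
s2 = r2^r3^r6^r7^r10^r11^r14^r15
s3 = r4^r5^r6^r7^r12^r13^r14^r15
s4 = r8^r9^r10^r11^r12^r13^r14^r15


s1=1, s2=1, s3=1, s4=1

Syndrome = 15 (error at position 15)


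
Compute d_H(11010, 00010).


XOR: 11000
Count of 1s: 2

2


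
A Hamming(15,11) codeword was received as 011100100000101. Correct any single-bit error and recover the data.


Syndrome = 0: no error detected

Data: 10010000101 (no errors)


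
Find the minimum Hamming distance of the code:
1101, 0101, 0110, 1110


Comparing all pairs, minimum distance: 1
Can detect 0 errors, correct 0 errors

1


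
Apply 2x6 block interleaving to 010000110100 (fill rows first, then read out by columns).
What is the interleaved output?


Matrix:
  010000
  110100
Read columns: 011100010000

011100010000


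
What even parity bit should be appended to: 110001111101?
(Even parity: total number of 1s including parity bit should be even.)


Number of 1s in data: 8
Parity bit: 0

0


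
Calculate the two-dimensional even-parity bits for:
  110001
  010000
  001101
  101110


Row parities: 1110
Column parities: 000010

Row P: 1110, Col P: 000010, Corner: 1


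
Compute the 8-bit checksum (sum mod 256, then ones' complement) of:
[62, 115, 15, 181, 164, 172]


Sum = 709 mod 256 = 197
Complement = 58

58


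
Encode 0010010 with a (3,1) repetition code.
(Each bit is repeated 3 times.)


Each bit -> 3 copies

000000111000000111000


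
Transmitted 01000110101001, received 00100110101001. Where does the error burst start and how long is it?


XOR: 01100000000000

Burst at position 1, length 2


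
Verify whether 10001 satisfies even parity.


Number of 1s: 2

Yes, parity is correct (2 ones)


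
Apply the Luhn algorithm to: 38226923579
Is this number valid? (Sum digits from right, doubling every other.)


Luhn sum = 58
58 mod 10 = 8

Invalid (Luhn sum mod 10 = 8)


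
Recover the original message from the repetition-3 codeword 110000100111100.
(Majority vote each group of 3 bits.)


Groups: 110, 000, 100, 111, 100
Majority votes: 10010

10010


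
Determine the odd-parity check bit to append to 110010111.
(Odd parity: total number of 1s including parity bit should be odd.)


Number of 1s in data: 6
Parity bit: 1

1


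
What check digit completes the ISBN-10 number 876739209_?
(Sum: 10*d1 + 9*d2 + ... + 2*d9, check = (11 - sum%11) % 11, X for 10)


Weighted sum: 329
329 mod 11 = 10

Check digit: 1


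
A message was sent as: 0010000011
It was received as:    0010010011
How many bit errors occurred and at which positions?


XOR: 0000010000

1 error(s) at position(s): 5


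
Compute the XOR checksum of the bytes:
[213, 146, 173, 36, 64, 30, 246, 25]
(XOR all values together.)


XOR chain: 213 ^ 146 ^ 173 ^ 36 ^ 64 ^ 30 ^ 246 ^ 25 = 127

127


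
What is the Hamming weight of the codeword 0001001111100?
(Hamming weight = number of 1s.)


Counting 1s in 0001001111100

6


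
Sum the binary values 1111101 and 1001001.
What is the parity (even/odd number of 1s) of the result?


1111101 = 125
1001001 = 73
Sum = 198 = 11000110
1s count = 4

even parity (4 ones in 11000110)


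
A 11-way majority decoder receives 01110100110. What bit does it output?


Ones: 6 out of 11
Threshold: 6

1 (6/11 voted 1)


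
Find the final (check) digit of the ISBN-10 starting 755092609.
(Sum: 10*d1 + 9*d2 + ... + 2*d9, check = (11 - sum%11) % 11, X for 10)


Weighted sum: 261
261 mod 11 = 8

Check digit: 3


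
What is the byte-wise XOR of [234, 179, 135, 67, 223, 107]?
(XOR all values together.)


XOR chain: 234 ^ 179 ^ 135 ^ 67 ^ 223 ^ 107 = 41

41


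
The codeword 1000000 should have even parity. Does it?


Number of 1s: 1

No, parity error (1 ones)


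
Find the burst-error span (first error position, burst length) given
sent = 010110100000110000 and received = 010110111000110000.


XOR: 000000011000000000

Burst at position 7, length 2


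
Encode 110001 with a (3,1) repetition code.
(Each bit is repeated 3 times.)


Each bit -> 3 copies

111111000000000111


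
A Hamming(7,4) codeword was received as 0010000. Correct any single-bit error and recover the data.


Syndrome = 3: error at position 3

Data: 0000 (corrected bit 3)


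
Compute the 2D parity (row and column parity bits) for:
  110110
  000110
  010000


Row parities: 001
Column parities: 100000

Row P: 001, Col P: 100000, Corner: 1


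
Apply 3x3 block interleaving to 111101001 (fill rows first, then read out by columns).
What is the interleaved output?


Matrix:
  111
  101
  001
Read columns: 110100111

110100111


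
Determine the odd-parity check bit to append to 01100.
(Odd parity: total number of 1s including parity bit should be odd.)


Number of 1s in data: 2
Parity bit: 1

1


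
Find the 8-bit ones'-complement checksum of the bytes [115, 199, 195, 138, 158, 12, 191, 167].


Sum = 1175 mod 256 = 151
Complement = 104

104


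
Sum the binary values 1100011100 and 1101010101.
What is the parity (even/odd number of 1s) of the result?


1100011100 = 796
1101010101 = 853
Sum = 1649 = 11001110001
1s count = 6

even parity (6 ones in 11001110001)


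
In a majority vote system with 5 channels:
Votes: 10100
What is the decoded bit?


Ones: 2 out of 5
Threshold: 3

0 (2/5 voted 1)


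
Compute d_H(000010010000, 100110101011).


XOR: 100100111011
Count of 1s: 7

7


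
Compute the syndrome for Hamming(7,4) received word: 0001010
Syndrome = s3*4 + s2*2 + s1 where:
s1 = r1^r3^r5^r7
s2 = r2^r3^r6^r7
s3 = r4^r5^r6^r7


s1=0, s2=1, s3=0

Syndrome = 2 (error at position 2)


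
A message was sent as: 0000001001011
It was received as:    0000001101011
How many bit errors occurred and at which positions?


XOR: 0000000100000

1 error(s) at position(s): 7


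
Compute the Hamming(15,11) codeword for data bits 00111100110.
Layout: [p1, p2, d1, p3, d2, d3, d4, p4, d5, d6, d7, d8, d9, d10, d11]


Parity bits: p1=1, p2=0, p3=0, p4=0

100001101100110


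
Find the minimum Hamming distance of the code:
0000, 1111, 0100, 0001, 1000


Comparing all pairs, minimum distance: 1
Can detect 0 errors, correct 0 errors

1


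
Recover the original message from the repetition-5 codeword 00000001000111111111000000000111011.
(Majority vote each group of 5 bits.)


Groups: 00000, 00100, 01111, 11111, 00000, 00001, 11011
Majority votes: 0011001

0011001


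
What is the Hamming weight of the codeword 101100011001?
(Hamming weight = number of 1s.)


Counting 1s in 101100011001

6


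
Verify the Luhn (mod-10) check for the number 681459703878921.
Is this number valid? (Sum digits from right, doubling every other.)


Luhn sum = 81
81 mod 10 = 1

Invalid (Luhn sum mod 10 = 1)


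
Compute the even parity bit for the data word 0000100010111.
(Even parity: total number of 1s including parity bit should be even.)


Number of 1s in data: 5
Parity bit: 1

1


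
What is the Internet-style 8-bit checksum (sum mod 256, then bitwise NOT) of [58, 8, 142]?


Sum = 208 mod 256 = 208
Complement = 47

47


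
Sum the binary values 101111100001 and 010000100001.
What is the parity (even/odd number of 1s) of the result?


101111100001 = 3041
010000100001 = 1057
Sum = 4098 = 1000000000010
1s count = 2

even parity (2 ones in 1000000000010)


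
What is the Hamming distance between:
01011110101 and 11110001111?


XOR: 10101111010
Count of 1s: 7

7


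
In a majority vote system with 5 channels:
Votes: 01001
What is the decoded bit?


Ones: 2 out of 5
Threshold: 3

0 (2/5 voted 1)


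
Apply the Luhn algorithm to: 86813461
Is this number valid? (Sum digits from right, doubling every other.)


Luhn sum = 35
35 mod 10 = 5

Invalid (Luhn sum mod 10 = 5)


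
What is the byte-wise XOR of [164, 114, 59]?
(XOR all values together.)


XOR chain: 164 ^ 114 ^ 59 = 237

237


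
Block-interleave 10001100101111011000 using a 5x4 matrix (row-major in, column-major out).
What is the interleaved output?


Matrix:
  1000
  1100
  1011
  1101
  1000
Read columns: 11111010100010000110

11111010100010000110


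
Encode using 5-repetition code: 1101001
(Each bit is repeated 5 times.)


Each bit -> 5 copies

11111111110000011111000000000011111


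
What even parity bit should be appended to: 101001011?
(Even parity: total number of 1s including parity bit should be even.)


Number of 1s in data: 5
Parity bit: 1

1


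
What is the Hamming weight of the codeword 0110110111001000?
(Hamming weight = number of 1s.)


Counting 1s in 0110110111001000

8


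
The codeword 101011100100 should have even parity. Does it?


Number of 1s: 6

Yes, parity is correct (6 ones)


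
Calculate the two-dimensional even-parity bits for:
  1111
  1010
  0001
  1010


Row parities: 0010
Column parities: 1110

Row P: 0010, Col P: 1110, Corner: 1


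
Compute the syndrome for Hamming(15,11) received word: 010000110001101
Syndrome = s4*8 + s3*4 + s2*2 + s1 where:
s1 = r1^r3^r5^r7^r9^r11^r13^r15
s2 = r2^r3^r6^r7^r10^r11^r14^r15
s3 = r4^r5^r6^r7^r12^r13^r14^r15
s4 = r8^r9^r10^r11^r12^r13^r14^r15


s1=1, s2=1, s3=0, s4=0

Syndrome = 3 (error at position 3)


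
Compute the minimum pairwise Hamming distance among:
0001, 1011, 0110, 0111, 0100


Comparing all pairs, minimum distance: 1
Can detect 0 errors, correct 0 errors

1


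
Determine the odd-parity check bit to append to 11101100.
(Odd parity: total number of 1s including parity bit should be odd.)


Number of 1s in data: 5
Parity bit: 0

0


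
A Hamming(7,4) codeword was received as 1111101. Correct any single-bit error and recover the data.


Syndrome = 6: error at position 6

Data: 1111 (corrected bit 6)


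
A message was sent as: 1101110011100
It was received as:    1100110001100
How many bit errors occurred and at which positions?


XOR: 0001000010000

2 error(s) at position(s): 3, 8


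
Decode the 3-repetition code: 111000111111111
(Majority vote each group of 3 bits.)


Groups: 111, 000, 111, 111, 111
Majority votes: 10111

10111


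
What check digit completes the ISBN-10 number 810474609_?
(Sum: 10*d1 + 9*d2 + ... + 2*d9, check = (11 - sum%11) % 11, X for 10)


Weighted sum: 221
221 mod 11 = 1

Check digit: X


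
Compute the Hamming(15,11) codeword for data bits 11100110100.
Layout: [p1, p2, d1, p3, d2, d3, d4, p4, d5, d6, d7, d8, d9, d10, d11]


Parity bits: p1=0, p2=0, p3=1, p4=1

001111010110100


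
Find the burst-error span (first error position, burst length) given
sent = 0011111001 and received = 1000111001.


XOR: 1011000000

Burst at position 0, length 4


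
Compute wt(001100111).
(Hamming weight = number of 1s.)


Counting 1s in 001100111

5


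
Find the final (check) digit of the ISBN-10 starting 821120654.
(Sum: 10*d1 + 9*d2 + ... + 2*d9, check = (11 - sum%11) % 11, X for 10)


Weighted sum: 172
172 mod 11 = 7

Check digit: 4


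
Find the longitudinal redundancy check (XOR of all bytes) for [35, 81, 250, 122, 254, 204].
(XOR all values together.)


XOR chain: 35 ^ 81 ^ 250 ^ 122 ^ 254 ^ 204 = 192

192


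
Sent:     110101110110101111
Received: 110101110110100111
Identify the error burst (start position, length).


XOR: 000000000000001000

Burst at position 14, length 1


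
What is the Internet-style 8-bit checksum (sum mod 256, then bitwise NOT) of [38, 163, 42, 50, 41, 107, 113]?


Sum = 554 mod 256 = 42
Complement = 213

213


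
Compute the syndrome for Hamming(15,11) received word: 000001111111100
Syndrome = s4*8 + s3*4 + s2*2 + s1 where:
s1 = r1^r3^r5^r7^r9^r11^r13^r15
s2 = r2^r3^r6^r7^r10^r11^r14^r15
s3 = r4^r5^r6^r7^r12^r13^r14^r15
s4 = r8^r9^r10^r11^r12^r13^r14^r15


s1=0, s2=0, s3=0, s4=0

Syndrome = 0 (no error)


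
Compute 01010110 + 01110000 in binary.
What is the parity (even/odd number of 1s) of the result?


01010110 = 86
01110000 = 112
Sum = 198 = 11000110
1s count = 4

even parity (4 ones in 11000110)


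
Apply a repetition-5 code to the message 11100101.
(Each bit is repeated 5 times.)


Each bit -> 5 copies

1111111111111110000000000111110000011111


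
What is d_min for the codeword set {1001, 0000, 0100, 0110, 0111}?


Comparing all pairs, minimum distance: 1
Can detect 0 errors, correct 0 errors

1


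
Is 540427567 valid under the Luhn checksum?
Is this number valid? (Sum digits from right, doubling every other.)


Luhn sum = 43
43 mod 10 = 3

Invalid (Luhn sum mod 10 = 3)


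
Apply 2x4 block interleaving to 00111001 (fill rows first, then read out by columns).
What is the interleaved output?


Matrix:
  0011
  1001
Read columns: 01001011

01001011


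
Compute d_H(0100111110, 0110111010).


XOR: 0010000100
Count of 1s: 2

2


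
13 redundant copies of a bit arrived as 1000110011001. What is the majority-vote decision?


Ones: 6 out of 13
Threshold: 7

0 (6/13 voted 1)


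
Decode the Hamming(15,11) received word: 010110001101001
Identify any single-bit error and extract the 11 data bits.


Syndrome = 3: error at position 3

Data: 11001101001 (corrected bit 3)


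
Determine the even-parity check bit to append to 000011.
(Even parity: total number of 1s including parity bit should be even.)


Number of 1s in data: 2
Parity bit: 0

0


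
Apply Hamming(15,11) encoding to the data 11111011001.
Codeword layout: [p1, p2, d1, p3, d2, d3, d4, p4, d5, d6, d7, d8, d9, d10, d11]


Parity bits: p1=0, p2=1, p3=1, p4=0

011111101011001


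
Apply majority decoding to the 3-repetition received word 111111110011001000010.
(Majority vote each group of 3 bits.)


Groups: 111, 111, 110, 011, 001, 000, 010
Majority votes: 1111000

1111000


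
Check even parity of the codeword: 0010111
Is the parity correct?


Number of 1s: 4

Yes, parity is correct (4 ones)


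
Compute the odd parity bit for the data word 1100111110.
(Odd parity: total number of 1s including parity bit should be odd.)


Number of 1s in data: 7
Parity bit: 0

0


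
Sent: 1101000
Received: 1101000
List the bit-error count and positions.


XOR: 0000000

0 errors (received matches sent)


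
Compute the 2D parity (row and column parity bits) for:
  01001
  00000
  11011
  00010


Row parities: 0001
Column parities: 10000

Row P: 0001, Col P: 10000, Corner: 1


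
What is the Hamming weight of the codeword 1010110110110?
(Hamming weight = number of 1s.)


Counting 1s in 1010110110110

8


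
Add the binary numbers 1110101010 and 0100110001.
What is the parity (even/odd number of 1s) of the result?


1110101010 = 938
0100110001 = 305
Sum = 1243 = 10011011011
1s count = 7

odd parity (7 ones in 10011011011)


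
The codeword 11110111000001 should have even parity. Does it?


Number of 1s: 8

Yes, parity is correct (8 ones)


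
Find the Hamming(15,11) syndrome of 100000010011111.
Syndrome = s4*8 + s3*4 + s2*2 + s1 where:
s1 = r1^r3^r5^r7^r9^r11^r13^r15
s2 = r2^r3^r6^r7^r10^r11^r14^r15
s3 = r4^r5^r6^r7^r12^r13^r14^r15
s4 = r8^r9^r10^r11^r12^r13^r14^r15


s1=0, s2=1, s3=0, s4=0

Syndrome = 2 (error at position 2)


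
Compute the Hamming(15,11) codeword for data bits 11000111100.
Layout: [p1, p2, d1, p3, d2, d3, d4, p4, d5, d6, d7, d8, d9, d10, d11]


Parity bits: p1=0, p2=1, p3=1, p4=0

011110000111100


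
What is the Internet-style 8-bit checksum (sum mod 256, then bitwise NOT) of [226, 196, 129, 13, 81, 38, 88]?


Sum = 771 mod 256 = 3
Complement = 252

252


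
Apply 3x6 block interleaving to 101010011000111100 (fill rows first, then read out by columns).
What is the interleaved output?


Matrix:
  101010
  011000
  111100
Read columns: 101011111001100000

101011111001100000


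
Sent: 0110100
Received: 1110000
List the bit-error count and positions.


XOR: 1000100

2 error(s) at position(s): 0, 4


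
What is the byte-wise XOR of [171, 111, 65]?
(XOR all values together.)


XOR chain: 171 ^ 111 ^ 65 = 133

133


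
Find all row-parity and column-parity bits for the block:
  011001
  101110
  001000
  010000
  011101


Row parities: 10110
Column parities: 110010

Row P: 10110, Col P: 110010, Corner: 1


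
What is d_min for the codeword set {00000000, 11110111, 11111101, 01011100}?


Comparing all pairs, minimum distance: 2
Can detect 1 errors, correct 0 errors

2


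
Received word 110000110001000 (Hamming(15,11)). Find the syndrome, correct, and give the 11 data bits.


Syndrome = 0: no error detected

Data: 00010001000 (no errors)
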